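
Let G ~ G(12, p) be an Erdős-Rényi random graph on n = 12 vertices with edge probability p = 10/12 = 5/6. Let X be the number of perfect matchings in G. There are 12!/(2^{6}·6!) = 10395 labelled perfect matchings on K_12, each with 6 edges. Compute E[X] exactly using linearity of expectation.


K_12 has 12!/(2^{6}·6!) = 10395 labelled perfect matchings.
For each such perfect matching H, let X_H = 1 if all 6 edges of H are present in G. Then P[X_H = 1] = p^{6} = (5/6)^{6} = 15625/46656.
Summing the indicators: E[X] = Σ_H E[X_H] = 10395 · p^{6} = 10395 · 15625/46656 = 6015625/1728.
Numerically: E[X] ≈ 3481.26.

E[X] = 10395 · (5/6)^{6} = 6015625/1728 ≈ 3481.26.


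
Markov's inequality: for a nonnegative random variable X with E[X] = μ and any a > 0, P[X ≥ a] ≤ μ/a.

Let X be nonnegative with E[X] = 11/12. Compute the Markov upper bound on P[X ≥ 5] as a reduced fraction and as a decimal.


μ = E[X] = 11/12, a = 5.
Markov: P[X ≥ 5] ≤ μ/a = (11/12)/5 = 11/60.
Numerically: ≈ 0.183.
(Since a = 5 > μ = 0.917, the bound 11/60 is < 1 and informative.)

P[X ≥ 5] ≤ 11/60 ≈ 0.183.


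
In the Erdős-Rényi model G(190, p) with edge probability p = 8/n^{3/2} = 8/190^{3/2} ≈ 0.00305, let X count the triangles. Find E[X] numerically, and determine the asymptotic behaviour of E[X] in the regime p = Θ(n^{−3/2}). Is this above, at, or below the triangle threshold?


Number of potential triangles: C(190, 3) = 1125180.
Each occurs with probability p³ ≈ (0.00305)³ ≈ 2.85022e-08.
By linearity: E[X] = C(190, 3)·p³ ≈ 1125180 · 2.85022e-08 ≈ 0.032.
Since α = 3/2 > 1, p = c/n^{3/2} = o(1/n) is below the triangle threshold p ~ 1/n. Asymptotically E[X] ~ (c³/6)·n^{3(1−α)} = (8³/6)·n^{-1.5} → 0, so by Markov's inequality G has no triangles w.h.p.

E[X] ≈ 0.032; in regime p = Θ(1/n^{3/2}) E[X] tends to 0 (below the triangle threshold p ~ 1/n).


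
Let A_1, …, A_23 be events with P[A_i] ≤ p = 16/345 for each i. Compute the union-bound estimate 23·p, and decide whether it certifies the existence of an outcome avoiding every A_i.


Union bound: P[∪_{i=1}^{23} A_i] ≤ Σ_i P[A_i] ≤ 23·p = 23·(16/345) = 16/15.
Numerically: 16/15 ≈ 1.0666667.
Is 16/15 < 1? NO.
Since the bound 16/15 is ≥ 1, the union bound is uninformative here; it does NOT by itself certify existence.

23·p = 16/15 ≈ 1.0666667; existence NOT certified by the union bound.


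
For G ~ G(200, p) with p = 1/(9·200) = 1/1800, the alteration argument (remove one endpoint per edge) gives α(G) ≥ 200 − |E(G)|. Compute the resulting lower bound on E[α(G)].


E[|E(G)|] = C(200, 2)·p = 19900 · (1/1800) = 199/18.
E[α(G)] ≥ n − E[|E(G)|] = 200 − 199/18 = 3401/18.
Numerically: ≈ 188.9444.
(This is only a lower bound; the true E[α(G)] may be larger.)

E[α(G)] ≥ 3401/18 ≈ 188.9444.


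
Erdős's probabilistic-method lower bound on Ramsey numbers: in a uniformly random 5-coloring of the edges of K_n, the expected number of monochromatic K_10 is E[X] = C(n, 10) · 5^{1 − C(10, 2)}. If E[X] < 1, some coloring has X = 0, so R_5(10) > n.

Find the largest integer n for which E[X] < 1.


We need C(n, 10) · 5^{1 − 45} < 1, i.e. C(n, 10) < 5^{45 − 1} = 5684341886080801486968994140625.
Check values of n near the boundary:
  n = 5388: C(5388, 10) = 5634865093375880654852250419586; 5634865093375880654852250419586 < 5684341886080801486968994140625? YES
  n = 5389: C(5389, 10) = 5645340767466558997768874792926; 5645340767466558997768874792926 < 5684341886080801486968994140625? YES
  n = 5390: C(5390, 10) = 5655833965919099070255434039753; 5655833965919099070255434039753 < 5684341886080801486968994140625? YES
  n = 5391: C(5391, 10) = 5666344714787188828795213697883; 5666344714787188828795213697883 < 5684341886080801486968994140625? YES
  n = 5392: C(5392, 10) = 5676873040158402483252283957448; 5676873040158402483252283957448 < 5684341886080801486968994140625? YES
  n = 5393: C(5393, 10) = 5687418968154238267170642278008; 5687418968154238267170642278008 < 5684341886080801486968994140625? NO
  n = 5394: C(5394, 10) = 5697982524930156243149785372878; 5697982524930156243149785372878 < 5684341886080801486968994140625? NO
  n = 5395: C(5395, 10) = 5708563736675616143322765475706; 5708563736675616143322765475706 < 5684341886080801486968994140625? NO
The largest n with C(n, 10) < 5684341886080801486968994140625 is n = 5392 (where E[X] = 5676873040158402483252283957448/5684341886080801486968994140625 ≈ 0.999). Hence R_5(10) > 5392, i.e. R_5(10) ≥ 5393.

Largest n = 5392; hence R_5(10) > 5392.


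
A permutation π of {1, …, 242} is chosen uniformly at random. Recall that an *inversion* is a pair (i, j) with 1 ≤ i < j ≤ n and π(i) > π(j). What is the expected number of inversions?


Write X = Σ X_I over the C(242, 2) = 29161 pairs i < j, with X_I the indicator of one inversion.
There are 29161 indicators.
For each fixed pair i < j, the values π(i) and π(j) are two distinct elements of {1, …, 242} in uniformly random order; by symmetry P[π(i) > π(j)] = 1/2.
By linearity: E[X] = 29161 · (1/2) = C(242, 2) · (1/2) = 29161/2 = 29161/2 ≈ 14580.50000.

E[X] = 29161/2 = 14580.50000.


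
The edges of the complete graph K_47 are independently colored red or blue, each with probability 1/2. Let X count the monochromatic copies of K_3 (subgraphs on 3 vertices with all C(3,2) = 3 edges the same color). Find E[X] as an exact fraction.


Let X = Σ_S X_S over the C(47, 3) = 16215 subsets S of size 3, where X_S = 1 if the K_3 on S is monochromatic.
For a fixed S, the K_3 on S has C(3, 2) = 3 edges. P[all 3 edges red] = (1/2)^3, and likewise for blue, so P[monochromatic] = 2·(1/2)^3 = 2^{1 − 3} = 1/4.
By linearity of expectation: E[X] = C(47, 3) · 2^{1 − 3} = 16215 · 1/4 = 16215/4.
Numerically: E[X] ≈ 4053.750.

E[X] = C(47,3)·2^(1−C(3,2)) = 16215/4 ≈ 4053.750.


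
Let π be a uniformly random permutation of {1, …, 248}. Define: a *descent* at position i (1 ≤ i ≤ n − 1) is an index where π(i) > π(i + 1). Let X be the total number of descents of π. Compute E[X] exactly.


Write X = Σ X_I over i = 1, …, 247, with X_I the indicator of one descent.
There are 247 indicators.
For each fixed i, the pair (π(i), π(i+1)) is a uniformly random ordered pair of distinct values from {1, …, 248}; by symmetry P[π(i) > π(i+1)] = 1/2.
By linearity: E[X] = 247 · (1/2) = (248 − 1) · (1/2) = 247/2 ≈ 123.500.

E[X] = 247/2 = 123.500.


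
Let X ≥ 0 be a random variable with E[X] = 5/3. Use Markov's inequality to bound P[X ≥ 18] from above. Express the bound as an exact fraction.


μ = E[X] = 5/3, a = 18.
Markov: P[X ≥ 18] ≤ μ/a = (5/3)/18 = 5/54.
Numerically: ≈ 0.09259.
(Since a = 18 > μ = 1.66667, the bound 5/54 is < 1 and informative.)

P[X ≥ 18] ≤ 5/54 ≈ 0.09259.


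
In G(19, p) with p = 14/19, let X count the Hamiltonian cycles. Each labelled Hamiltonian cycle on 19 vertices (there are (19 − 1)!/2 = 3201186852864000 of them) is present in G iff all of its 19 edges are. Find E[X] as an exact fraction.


K_19 has (19 − 1)!/2 = 3201186852864000 labelled Hamiltonian cycles.
For each such Hamiltonian cycle H, let X_H = 1 if all 19 edges of H are present in G. Then P[X_H = 1] = p^{19} = (14/19)^{19} = 5976303958948914397184/1978419655660313589123979.
Summing the indicators: E[X] = Σ_H E[X_H] = 3201186852864000 · p^{19} = 3201186852864000 · 5976303958948914397184/1978419655660313589123979 = 19131265662106339128470788663934976000/1978419655660313589123979.
Numerically: E[X] ≈ 9.67e+12.

E[X] = 3201186852864000 · (14/19)^{19} = 19131265662106339128470788663934976000/1978419655660313589123979 ≈ 9.67e+12.


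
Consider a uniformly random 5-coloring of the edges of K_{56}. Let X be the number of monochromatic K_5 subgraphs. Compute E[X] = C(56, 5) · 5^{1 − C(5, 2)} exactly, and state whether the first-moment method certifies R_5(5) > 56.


E[X] = C(56, 5) · 5^{1 − 10} = 3819816 · 5^{−9} = 3819816/1953125.
As a reduced fraction: E[X] = 3819816/1953125 ≈ 1.955746.
Is E[X] < 1? NO.
Since E[X] ≥ 1, the first-moment bound is inconclusive at n = 56; it does NOT by itself certify R_5(5) > 56.

E[X] = 3819816/1953125 ≈ 1.955746; E[X] ≥ 1; first-moment method inconclusive here.


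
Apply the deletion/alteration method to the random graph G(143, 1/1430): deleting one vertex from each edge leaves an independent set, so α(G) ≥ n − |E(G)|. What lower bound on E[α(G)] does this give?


E[|E(G)|] = C(143, 2)·p = 10153 · (1/1430) = 71/10.
E[α(G)] ≥ n − E[|E(G)|] = 143 − 71/10 = 1359/10.
Numerically: ≈ 135.900000.
(This is only a lower bound; the true E[α(G)] may be larger.)

E[α(G)] ≥ 1359/10 ≈ 135.900000.


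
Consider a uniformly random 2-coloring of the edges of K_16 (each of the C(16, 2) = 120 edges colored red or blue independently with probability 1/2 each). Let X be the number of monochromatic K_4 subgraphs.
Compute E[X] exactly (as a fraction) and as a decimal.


Let X = Σ_S X_S over the C(16, 4) = 1820 subsets S of size 4, where X_S = 1 if the K_4 on S is monochromatic.
For a fixed S, the K_4 on S has C(4, 2) = 6 edges. P[all 6 edges red] = (1/2)^6, and likewise for blue, so P[monochromatic] = 2·(1/2)^6 = 2^{1 − 6} = 1/32.
By linearity of expectation: E[X] = C(16, 4) · 2^{1 − 6} = 1820 · 1/32 = 455/8.
Numerically: E[X] ≈ 56.875000.

E[X] = C(16,4)·2^(1−C(4,2)) = 455/8 ≈ 56.875000.


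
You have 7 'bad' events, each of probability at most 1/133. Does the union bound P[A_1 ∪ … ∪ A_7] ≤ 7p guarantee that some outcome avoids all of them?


Union bound: P[∪_{i=1}^{7} A_i] ≤ Σ_i P[A_i] ≤ 7·p = 7·(1/133) = 1/19.
Numerically: 1/19 ≈ 0.0526316.
Is 1/19 < 1? YES.
Since P[∪ A_i] ≤ 1/19 < 1, the complement has P[∩ A_i^c] ≥ 1 − 1/19 = 18/19 > 0, so some outcome avoids every A_i.

7·p = 1/19 ≈ 0.0526316; existence CERTIFIED by the union bound.


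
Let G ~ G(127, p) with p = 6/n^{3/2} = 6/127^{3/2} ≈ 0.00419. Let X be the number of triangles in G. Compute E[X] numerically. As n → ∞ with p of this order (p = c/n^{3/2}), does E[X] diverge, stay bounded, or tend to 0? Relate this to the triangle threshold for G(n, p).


Number of potential triangles: C(127, 3) = 333375.
Each occurs with probability p³ ≈ (0.00419)³ ≈ 7.36779e-08.
By linearity: E[X] = C(127, 3)·p³ ≈ 333375 · 7.36779e-08 ≈ 0.025.
Since α = 3/2 > 1, p = c/n^{3/2} = o(1/n) is below the triangle threshold p ~ 1/n. Asymptotically E[X] ~ (c³/6)·n^{3(1−α)} = (6³/6)·n^{-1.5} → 0, so by Markov's inequality G has no triangles w.h.p.

E[X] ≈ 0.025; in regime p = Θ(1/n^{3/2}) E[X] tends to 0 (below the triangle threshold p ~ 1/n).


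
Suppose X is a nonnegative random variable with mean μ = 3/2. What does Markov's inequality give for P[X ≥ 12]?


μ = E[X] = 3/2, a = 12.
Markov: P[X ≥ 12] ≤ μ/a = (3/2)/12 = 1/8.
Numerically: ≈ 0.125000.
(Since a = 12 > μ = 1.500000, the bound 1/8 is < 1 and informative.)

P[X ≥ 12] ≤ 1/8 ≈ 0.125000.


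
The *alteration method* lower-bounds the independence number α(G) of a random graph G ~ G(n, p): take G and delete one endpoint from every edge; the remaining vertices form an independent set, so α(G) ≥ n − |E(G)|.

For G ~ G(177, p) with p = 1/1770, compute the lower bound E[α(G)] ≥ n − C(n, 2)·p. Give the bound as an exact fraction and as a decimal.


E[|E(G)|] = C(177, 2)·p = 15576 · (1/1770) = 44/5.
E[α(G)] ≥ n − E[|E(G)|] = 177 − 44/5 = 841/5.
Numerically: ≈ 168.200000.
(This is only a lower bound; the true E[α(G)] may be larger.)

E[α(G)] ≥ 841/5 ≈ 168.200000.


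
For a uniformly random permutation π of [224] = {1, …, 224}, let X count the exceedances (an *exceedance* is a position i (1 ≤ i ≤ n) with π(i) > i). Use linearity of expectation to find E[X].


Write X = Σ_{i=1}^{224} X_i, where X_i = 1_{π(i) > i}.
For each fixed i, π(i) is uniform over {1, …, 224} (marginal of a uniform permutation), so P[π(i) > i] = (n − i)/n. Summing: Σ_{i=1}^{224} (n − i)/n = (0 + 1 + … + 223)/224 = 224(224 − 1)/(2·224) = (224 − 1)/2.
Hence E[X] = Σ_{i=1}^{224} (224 − i)/224 = 223/2 ≈ 111.5000.

E[X] = 223/2 = 111.5000.


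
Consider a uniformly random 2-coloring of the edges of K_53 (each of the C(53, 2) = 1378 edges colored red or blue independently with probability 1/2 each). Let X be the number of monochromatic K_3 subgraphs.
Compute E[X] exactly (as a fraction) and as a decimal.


Let X = Σ_S X_S over the C(53, 3) = 23426 subsets S of size 3, where X_S = 1 if the K_3 on S is monochromatic.
For a fixed S, the K_3 on S has C(3, 2) = 3 edges. P[all 3 edges red] = (1/2)^3, and likewise for blue, so P[monochromatic] = 2·(1/2)^3 = 2^{1 − 3} = 1/4.
By linearity: E[X] = C(53, 3) · 2^{1 − 3} = 23426 · 1/4 = 11713/2.
Numerically: E[X] ≈ 5856.500.

E[X] = C(53,3)·2^(1−C(3,2)) = 11713/2 ≈ 5856.500.


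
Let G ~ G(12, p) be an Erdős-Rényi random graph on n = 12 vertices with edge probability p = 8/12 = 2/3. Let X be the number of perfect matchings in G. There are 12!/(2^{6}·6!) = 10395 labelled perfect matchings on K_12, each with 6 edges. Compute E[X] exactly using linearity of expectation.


K_12 has 12!/(2^{6}·6!) = 10395 labelled perfect matchings.
For each such perfect matching H, let X_H = 1 if all 6 edges of H are present in G. Then P[X_H = 1] = p^{6} = (2/3)^{6} = 64/729.
Summing the indicators: E[X] = Σ_H E[X_H] = 10395 · p^{6} = 10395 · 64/729 = 24640/27.
Numerically: E[X] ≈ 912.59.

E[X] = 10395 · (2/3)^{6} = 24640/27 ≈ 912.59.


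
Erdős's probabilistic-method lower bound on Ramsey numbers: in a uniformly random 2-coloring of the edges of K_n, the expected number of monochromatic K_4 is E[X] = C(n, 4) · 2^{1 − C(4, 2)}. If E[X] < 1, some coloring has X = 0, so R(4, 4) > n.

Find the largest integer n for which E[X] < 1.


We need C(n, 4) · 2^{1 − 6} < 1, i.e. C(n, 4) < 2^{6 − 1} = 32.
Check values of n near the boundary:
  n = 4: C(4, 4) = 1; 1 < 32? YES
  n = 5: C(5, 4) = 5; 5 < 32? YES
  n = 6: C(6, 4) = 15; 15 < 32? YES
  n = 7: C(7, 4) = 35; 35 < 32? NO
  n = 8: C(8, 4) = 70; 70 < 32? NO
  n = 9: C(9, 4) = 126; 126 < 32? NO
The largest n with C(n, 4) < 32 is n = 6 (where E[X] = 15/32 ≈ 0.46875). Hence R(4, 4) > 6, i.e. R(4, 4) ≥ 7.

Largest n = 6; hence R(4, 4) > 6.


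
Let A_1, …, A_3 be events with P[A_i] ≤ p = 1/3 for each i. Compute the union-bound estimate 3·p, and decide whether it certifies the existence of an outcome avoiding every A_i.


Union bound: P[∪_{i=1}^{3} A_i] ≤ Σ_i P[A_i] ≤ 3·p = 3·(1/3) = 1.
Numerically: 1 ≈ 1.000.
Is 1 < 1? NO.
Since the bound 1 is ≥ 1, the union bound is uninformative here; it does NOT by itself certify existence.

3·p = 1 ≈ 1.000; existence NOT certified by the union bound.


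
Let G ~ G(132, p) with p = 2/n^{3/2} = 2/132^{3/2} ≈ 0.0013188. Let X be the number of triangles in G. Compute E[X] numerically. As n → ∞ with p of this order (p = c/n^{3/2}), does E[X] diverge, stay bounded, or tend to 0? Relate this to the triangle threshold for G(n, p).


Number of potential triangles: C(132, 3) = 374660.
Each occurs with probability p³ ≈ (0.0013188)³ ≈ 2.2935452e-09.
By linearity: E[X] = C(132, 3)·p³ ≈ 374660 · 2.2935452e-09 ≈ 0.00086.
Since α = 3/2 > 1, p = c/n^{3/2} = o(1/n) is below the triangle threshold p ~ 1/n. Asymptotically E[X] ~ (c³/6)·n^{3(1−α)} = (2³/6)·n^{-1.5} → 0, so by Markov's inequality G has no triangles w.h.p.

E[X] ≈ 0.00086; in regime p = Θ(1/n^{3/2}) E[X] tends to 0 (below the triangle threshold p ~ 1/n).


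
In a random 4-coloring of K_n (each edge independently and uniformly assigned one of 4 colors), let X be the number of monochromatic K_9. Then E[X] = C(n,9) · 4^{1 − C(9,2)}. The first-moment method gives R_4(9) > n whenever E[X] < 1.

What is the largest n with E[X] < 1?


We need C(n, 9) · 4^{1 − 36} < 1, i.e. C(n, 9) < 4^{36 − 1} = 1180591620717411303424.
Check values of n near the boundary:
  n = 913: C(913, 9) = 1167605542753639808390; 1167605542753639808390 < 1180591620717411303424? YES
  n = 914: C(914, 9) = 1179217089587653905932; 1179217089587653905932 < 1180591620717411303424? YES
  n = 915: C(915, 9) = 1190931166636537885130; 1190931166636537885130 < 1180591620717411303424? NO
  n = 916: C(916, 9) = 1202748565202942340440; 1202748565202942340440 < 1180591620717411303424? NO
  n = 917: C(917, 9) = 1214670081818390006810; 1214670081818390006810 < 1180591620717411303424? NO
The largest n with C(n, 9) < 1180591620717411303424 is n = 914 (where E[X] = 294804272396913476483/295147905179352825856 ≈ 0.999). Hence R_4(9) > 914, i.e. R_4(9) ≥ 915.

Largest n = 914; hence R_4(9) > 914.


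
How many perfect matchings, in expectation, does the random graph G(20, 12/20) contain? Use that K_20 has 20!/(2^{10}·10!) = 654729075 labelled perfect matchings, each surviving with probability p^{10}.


K_20 has 20!/(2^{10}·10!) = 654729075 labelled perfect matchings.
For each such perfect matching H, let X_H = 1 if all 10 edges of H are present in G. Then P[X_H = 1] = p^{10} = (3/5)^{10} = 59049/9765625.
Summing the indicators: E[X] = Σ_H E[X_H] = 654729075 · p^{10} = 654729075 · 59049/9765625 = 1546443885987/390625.
Numerically: E[X] ≈ 3.9589e+06.

E[X] = 654729075 · (3/5)^{10} = 1546443885987/390625 ≈ 3.9589e+06.


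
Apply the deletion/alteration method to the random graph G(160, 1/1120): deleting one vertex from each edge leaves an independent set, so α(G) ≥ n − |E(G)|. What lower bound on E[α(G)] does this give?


E[|E(G)|] = C(160, 2)·p = 12720 · (1/1120) = 159/14.
E[α(G)] ≥ n − E[|E(G)|] = 160 − 159/14 = 2081/14.
Numerically: ≈ 148.64286.
(This is only a lower bound; the true E[α(G)] may be larger.)

E[α(G)] ≥ 2081/14 ≈ 148.64286.


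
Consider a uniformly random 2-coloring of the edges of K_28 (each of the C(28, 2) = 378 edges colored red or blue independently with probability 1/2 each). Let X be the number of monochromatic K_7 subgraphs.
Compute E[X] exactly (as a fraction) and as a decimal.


Let X = Σ_S X_S over the C(28, 7) = 1184040 subsets S of size 7, where X_S = 1 if the K_7 on S is monochromatic.
For a fixed S, the K_7 on S has C(7, 2) = 21 edges. P[all 21 edges red] = (1/2)^21, and likewise for blue, so P[monochromatic] = 2·(1/2)^21 = 2^{1 − 21} = 1/1048576.
By linearity: E[X] = C(28, 7) · 2^{1 − 21} = 1184040 · 1/1048576 = 148005/131072.
Numerically: E[X] ≈ 1.129189.

E[X] = C(28,7)·2^(1−C(7,2)) = 148005/131072 ≈ 1.129189.


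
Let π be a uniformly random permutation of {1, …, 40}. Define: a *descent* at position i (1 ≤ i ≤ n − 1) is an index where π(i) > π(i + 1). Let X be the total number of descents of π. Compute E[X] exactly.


Write X = Σ X_I over i = 1, …, 39, with X_I the indicator of one descent.
There are 39 indicators.
For each fixed i, the pair (π(i), π(i+1)) is a uniformly random ordered pair of distinct values from {1, …, 40}; by symmetry P[π(i) > π(i+1)] = 1/2.
By linearity: E[X] = 39 · (1/2) = (40 − 1) · (1/2) = 39/2 ≈ 19.5000.

E[X] = 39/2 = 19.5000.


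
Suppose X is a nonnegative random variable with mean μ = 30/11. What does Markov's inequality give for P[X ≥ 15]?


μ = E[X] = 30/11, a = 15.
Markov: P[X ≥ 15] ≤ μ/a = (30/11)/15 = 2/11.
Numerically: ≈ 0.182.
(Since a = 15 > μ = 2.727, the bound 2/11 is < 1 and informative.)

P[X ≥ 15] ≤ 2/11 ≈ 0.182.


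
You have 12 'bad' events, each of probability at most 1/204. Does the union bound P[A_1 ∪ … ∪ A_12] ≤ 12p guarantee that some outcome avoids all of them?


Union bound: P[∪_{i=1}^{12} A_i] ≤ Σ_i P[A_i] ≤ 12·p = 12·(1/204) = 1/17.
Numerically: 1/17 ≈ 0.059.
Is 1/17 < 1? YES.
Since P[∪ A_i] ≤ 1/17 < 1, the complement has P[∩ A_i^c] ≥ 1 − 1/17 = 16/17 > 0, so some outcome avoids every A_i.

12·p = 1/17 ≈ 0.059; existence CERTIFIED by the union bound.


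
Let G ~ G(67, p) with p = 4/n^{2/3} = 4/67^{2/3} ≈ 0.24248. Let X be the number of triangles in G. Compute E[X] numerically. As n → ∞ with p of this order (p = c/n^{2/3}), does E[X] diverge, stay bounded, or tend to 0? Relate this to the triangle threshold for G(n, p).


Number of potential triangles: C(67, 3) = 47905.
Each occurs with probability p³ ≈ (0.24248)³ ≈ 1.42570728e-02.
By linearity: E[X] = C(67, 3)·p³ ≈ 47905 · 1.42570728e-02 ≈ 682.985075.
Since α = 2/3 < 1, p = c/n^{2/3} ≫ 1/n is above the triangle threshold p ~ 1/n. Asymptotically E[X] ~ (c³/6)·n^{3(1−α)} = (4³/6)·n^{1} → ∞; triangles are abundant w.h.p.

E[X] ≈ 682.985075; in regime p = Θ(1/n^{2/3}) E[X] diverges (above the triangle threshold p ~ 1/n).


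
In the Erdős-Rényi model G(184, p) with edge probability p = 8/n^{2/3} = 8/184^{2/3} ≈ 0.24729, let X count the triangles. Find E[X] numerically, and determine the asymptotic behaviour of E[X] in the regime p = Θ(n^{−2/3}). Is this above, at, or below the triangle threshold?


Number of potential triangles: C(184, 3) = 1021384.
Each occurs with probability p³ ≈ (0.24729)³ ≈ 1.5122873e-02.
By linearity: E[X] = C(184, 3)·p³ ≈ 1021384 · 1.5122873e-02 ≈ 15446.26087.
Since α = 2/3 < 1, p = c/n^{2/3} ≫ 1/n is above the triangle threshold p ~ 1/n. Asymptotically E[X] ~ (c³/6)·n^{3(1−α)} = (8³/6)·n^{1} → ∞; triangles are abundant w.h.p.

E[X] ≈ 15446.26087; in regime p = Θ(1/n^{2/3}) E[X] diverges (above the triangle threshold p ~ 1/n).


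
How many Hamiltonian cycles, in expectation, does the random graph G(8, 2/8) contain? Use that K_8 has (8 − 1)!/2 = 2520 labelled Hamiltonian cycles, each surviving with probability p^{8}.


K_8 has (8 − 1)!/2 = 2520 labelled Hamiltonian cycles.
For each such Hamiltonian cycle H, let X_H = 1 if all 8 edges of H are present in G. Then P[X_H = 1] = p^{8} = (1/4)^{8} = 1/65536.
By linearity: E[X] = Σ_H E[X_H] = 2520 · p^{8} = 2520 · 1/65536 = 315/8192.
Numerically: E[X] ≈ 0.03845.

E[X] = 2520 · (1/4)^{8} = 315/8192 ≈ 0.03845.


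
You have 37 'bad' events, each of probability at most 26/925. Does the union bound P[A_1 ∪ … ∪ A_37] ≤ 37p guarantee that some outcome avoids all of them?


Union bound: P[∪_{i=1}^{37} A_i] ≤ Σ_i P[A_i] ≤ 37·p = 37·(26/925) = 26/25.
Numerically: 26/25 ≈ 1.04000.
Is 26/25 < 1? NO.
Since the bound 26/25 is ≥ 1, the union bound is uninformative here; it does NOT by itself certify existence.

37·p = 26/25 ≈ 1.04000; existence NOT certified by the union bound.


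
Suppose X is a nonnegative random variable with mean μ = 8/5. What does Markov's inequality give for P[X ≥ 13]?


μ = E[X] = 8/5, a = 13.
Markov: P[X ≥ 13] ≤ μ/a = (8/5)/13 = 8/65.
Numerically: ≈ 0.1231.
(Since a = 13 > μ = 1.6000, the bound 8/65 is < 1 and informative.)

P[X ≥ 13] ≤ 8/65 ≈ 0.1231.


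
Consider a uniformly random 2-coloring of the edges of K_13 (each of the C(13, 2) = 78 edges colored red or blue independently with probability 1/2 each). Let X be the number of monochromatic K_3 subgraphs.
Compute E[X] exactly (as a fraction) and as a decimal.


Let X = Σ_S X_S over the C(13, 3) = 286 subsets S of size 3, where X_S = 1 if the K_3 on S is monochromatic.
For a fixed S, the K_3 on S has C(3, 2) = 3 edges. P[all 3 edges red] = (1/2)^3, and likewise for blue, so P[monochromatic] = 2·(1/2)^3 = 2^{1 − 3} = 1/4.
Summing: E[X] = C(13, 3) · 2^{1 − 3} = 286 · 1/4 = 143/2.
Numerically: E[X] ≈ 71.500.

E[X] = C(13,3)·2^(1−C(3,2)) = 143/2 ≈ 71.500.


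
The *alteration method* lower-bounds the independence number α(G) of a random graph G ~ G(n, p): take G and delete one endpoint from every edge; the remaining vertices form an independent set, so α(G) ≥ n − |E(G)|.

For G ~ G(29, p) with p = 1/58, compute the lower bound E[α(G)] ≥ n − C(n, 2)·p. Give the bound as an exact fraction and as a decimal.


E[|E(G)|] = C(29, 2)·p = 406 · (1/58) = 7.
E[α(G)] ≥ n − E[|E(G)|] = 29 − 7 = 22.
Numerically: ≈ 22.00000.
(This is only a lower bound; the true E[α(G)] may be larger.)

E[α(G)] ≥ 22 ≈ 22.00000.


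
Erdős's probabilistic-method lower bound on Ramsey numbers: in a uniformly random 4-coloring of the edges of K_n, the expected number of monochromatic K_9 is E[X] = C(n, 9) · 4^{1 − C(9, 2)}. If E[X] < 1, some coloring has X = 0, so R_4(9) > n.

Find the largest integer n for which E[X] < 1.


We need C(n, 9) · 4^{1 − 36} < 1, i.e. C(n, 9) < 4^{36 − 1} = 1180591620717411303424.
Check values of n near the boundary:
  n = 912: C(912, 9) = 1156095740032081475120; 1156095740032081475120 < 1180591620717411303424? YES
  n = 913: C(913, 9) = 1167605542753639808390; 1167605542753639808390 < 1180591620717411303424? YES
  n = 914: C(914, 9) = 1179217089587653905932; 1179217089587653905932 < 1180591620717411303424? YES
  n = 915: C(915, 9) = 1190931166636537885130; 1190931166636537885130 < 1180591620717411303424? NO
The largest n with C(n, 9) < 1180591620717411303424 is n = 914 (where E[X] = 294804272396913476483/295147905179352825856 ≈ 0.9988357). Hence R_4(9) > 914, i.e. R_4(9) ≥ 915.

Largest n = 914; hence R_4(9) > 914.


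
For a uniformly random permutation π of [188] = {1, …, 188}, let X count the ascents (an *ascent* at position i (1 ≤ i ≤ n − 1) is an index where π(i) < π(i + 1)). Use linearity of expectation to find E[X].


Write X = Σ X_I over i = 1, …, 187, with X_I the indicator of one ascent.
There are 187 indicators.
For each fixed i, the pair (π(i), π(i+1)) is a uniformly random ordered pair of distinct values from {1, …, 188}; by symmetry P[π(i) < π(i+1)] = 1/2.
By linearity: E[X] = 187 · (1/2) = (188 − 1) · (1/2) = 187/2 ≈ 93.5000.

E[X] = 187/2 = 93.5000.


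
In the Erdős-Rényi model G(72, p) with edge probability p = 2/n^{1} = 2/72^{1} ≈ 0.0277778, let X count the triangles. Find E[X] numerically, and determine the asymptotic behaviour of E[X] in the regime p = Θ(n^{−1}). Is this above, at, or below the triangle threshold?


Number of potential triangles: C(72, 3) = 59640.
Each occurs with probability p³ ≈ (0.0277778)³ ≈ 2.14334705e-05.
By linearity: E[X] = C(72, 3)·p³ ≈ 59640 · 2.14334705e-05 ≈ 1.278292.
Here α = 1, so p = 2/n is exactly at the triangle threshold p ~ 1/n. Asymptotically E[X] → c³/6 = 2³/6 = 4/3 ≈ 1.333333, a bounded constant. In this regime the triangle count is asymptotically Poisson(c³/6).

E[X] ≈ 1.278292; in regime p = Θ(1/n^{1}) E[X] stays bounded (at the triangle threshold p ~ 1/n).


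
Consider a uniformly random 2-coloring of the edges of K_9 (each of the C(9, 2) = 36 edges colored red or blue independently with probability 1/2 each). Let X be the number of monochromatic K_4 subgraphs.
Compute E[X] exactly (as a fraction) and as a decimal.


Let X = Σ_S X_S over the C(9, 4) = 126 subsets S of size 4, where X_S = 1 if the K_4 on S is monochromatic.
For a fixed S, the K_4 on S has C(4, 2) = 6 edges. P[all 6 edges red] = (1/2)^6, and likewise for blue, so P[monochromatic] = 2·(1/2)^6 = 2^{1 − 6} = 1/32.
By linearity of expectation: E[X] = C(9, 4) · 2^{1 − 6} = 126 · 1/32 = 63/16.
Numerically: E[X] ≈ 3.9375.

E[X] = C(9,4)·2^(1−C(4,2)) = 63/16 ≈ 3.9375.


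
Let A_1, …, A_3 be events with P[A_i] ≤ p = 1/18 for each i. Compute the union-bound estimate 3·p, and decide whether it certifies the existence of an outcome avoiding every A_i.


Union bound: P[∪_{i=1}^{3} A_i] ≤ Σ_i P[A_i] ≤ 3·p = 3·(1/18) = 1/6.
Numerically: 1/6 ≈ 0.1666667.
Is 1/6 < 1? YES.
Since P[∪ A_i] ≤ 1/6 < 1, the complement has P[∩ A_i^c] ≥ 1 − 1/6 = 5/6 > 0, so some outcome avoids every A_i.

3·p = 1/6 ≈ 0.1666667; existence CERTIFIED by the union bound.


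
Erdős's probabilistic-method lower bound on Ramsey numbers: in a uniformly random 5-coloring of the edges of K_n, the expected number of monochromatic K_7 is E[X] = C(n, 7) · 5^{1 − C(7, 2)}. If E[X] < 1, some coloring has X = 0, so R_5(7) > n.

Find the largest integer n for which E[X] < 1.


We need C(n, 7) · 5^{1 − 21} < 1, i.e. C(n, 7) < 5^{21 − 1} = 95367431640625.
Check values of n near the boundary:
  n = 332: C(332, 7) = 82772214646616; 82772214646616 < 95367431640625? YES
  n = 333: C(333, 7) = 84549532139028; 84549532139028 < 95367431640625? YES
  n = 334: C(334, 7) = 86359460961576; 86359460961576 < 95367431640625? YES
  n = 335: C(335, 7) = 88202498238195; 88202498238195 < 95367431640625? YES
  n = 336: C(336, 7) = 90079147136880; 90079147136880 < 95367431640625? YES
  n = 337: C(337, 7) = 91989916924632; 91989916924632 < 95367431640625? YES
  n = 338: C(338, 7) = 93935323022736; 93935323022736 < 95367431640625? YES
  n = 339: C(339, 7) = 95915887062372; 95915887062372 < 95367431640625? NO
  n = 340: C(340, 7) = 97932136940560; 97932136940560 < 95367431640625? NO
The largest n with C(n, 7) < 95367431640625 is n = 338 (where E[X] = 93935323022736/95367431640625 ≈ 0.98498). Hence R_5(7) > 338, i.e. R_5(7) ≥ 339.

Largest n = 338; hence R_5(7) > 338.


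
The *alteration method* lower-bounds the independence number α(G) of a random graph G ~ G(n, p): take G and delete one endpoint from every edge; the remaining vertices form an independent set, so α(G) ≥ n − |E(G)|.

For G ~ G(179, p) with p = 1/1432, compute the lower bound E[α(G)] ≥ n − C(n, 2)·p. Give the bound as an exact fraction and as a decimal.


E[|E(G)|] = C(179, 2)·p = 15931 · (1/1432) = 89/8.
E[α(G)] ≥ n − E[|E(G)|] = 179 − 89/8 = 1343/8.
Numerically: ≈ 167.87500.
(This is only a lower bound; the true E[α(G)] may be larger.)

E[α(G)] ≥ 1343/8 ≈ 167.87500.


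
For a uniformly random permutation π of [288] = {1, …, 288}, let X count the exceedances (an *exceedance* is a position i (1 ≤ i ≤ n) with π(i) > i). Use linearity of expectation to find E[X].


Write X = Σ_{i=1}^{288} X_i, where X_i = 1_{π(i) > i}.
For each fixed i, π(i) is uniform over {1, …, 288} (marginal of a uniform permutation), so P[π(i) > i] = (n − i)/n. Summing: Σ_{i=1}^{288} (n − i)/n = (0 + 1 + … + 287)/288 = 288(288 − 1)/(2·288) = (288 − 1)/2.
Hence E[X] = Σ_{i=1}^{288} (288 − i)/288 = 287/2 ≈ 143.500000.

E[X] = 287/2 = 143.500000.


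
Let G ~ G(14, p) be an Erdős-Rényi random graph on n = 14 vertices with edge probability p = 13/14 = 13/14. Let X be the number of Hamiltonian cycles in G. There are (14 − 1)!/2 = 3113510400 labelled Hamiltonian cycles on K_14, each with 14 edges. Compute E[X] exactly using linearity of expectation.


K_14 has (14 − 1)!/2 = 3113510400 labelled Hamiltonian cycles.
For each such Hamiltonian cycle H, let X_H = 1 if all 14 edges of H are present in G. Then P[X_H = 1] = p^{14} = (13/14)^{14} = 3937376385699289/11112006825558016.
Summing the indicators: E[X] = Σ_H E[X_H] = 3113510400 · p^{14} = 3113510400 · 3937376385699289/11112006825558016 = 3420497300666614836525/3100448333024.
Numerically: E[X] ≈ 1.1032e+09.

E[X] = 3113510400 · (13/14)^{14} = 3420497300666614836525/3100448333024 ≈ 1.1032e+09.


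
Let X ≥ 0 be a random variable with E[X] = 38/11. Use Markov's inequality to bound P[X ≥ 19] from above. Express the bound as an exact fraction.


μ = E[X] = 38/11, a = 19.
Markov: P[X ≥ 19] ≤ μ/a = (38/11)/19 = 2/11.
Numerically: ≈ 0.18182.
(Since a = 19 > μ = 3.45455, the bound 2/11 is < 1 and informative.)

P[X ≥ 19] ≤ 2/11 ≈ 0.18182.


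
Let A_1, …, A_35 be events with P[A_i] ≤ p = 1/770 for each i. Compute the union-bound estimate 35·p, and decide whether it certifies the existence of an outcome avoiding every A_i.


Union bound: P[∪_{i=1}^{35} A_i] ≤ Σ_i P[A_i] ≤ 35·p = 35·(1/770) = 1/22.
Numerically: 1/22 ≈ 0.045455.
Is 1/22 < 1? YES.
Since P[∪ A_i] ≤ 1/22 < 1, the complement has P[∩ A_i^c] ≥ 1 − 1/22 = 21/22 > 0, so some outcome avoids every A_i.

35·p = 1/22 ≈ 0.045455; existence CERTIFIED by the union bound.


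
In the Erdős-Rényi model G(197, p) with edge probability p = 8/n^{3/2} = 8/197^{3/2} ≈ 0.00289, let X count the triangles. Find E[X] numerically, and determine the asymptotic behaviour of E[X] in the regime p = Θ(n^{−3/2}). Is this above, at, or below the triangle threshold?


Number of potential triangles: C(197, 3) = 1254890.
Each occurs with probability p³ ≈ (0.00289)³ ≈ 2.42199e-08.
By linearity: E[X] = C(197, 3)·p³ ≈ 1254890 · 2.42199e-08 ≈ 0.030.
Since α = 3/2 > 1, p = c/n^{3/2} = o(1/n) is below the triangle threshold p ~ 1/n. Asymptotically E[X] ~ (c³/6)·n^{3(1−α)} = (8³/6)·n^{-1.5} → 0, so by Markov's inequality G has no triangles w.h.p.

E[X] ≈ 0.030; in regime p = Θ(1/n^{3/2}) E[X] tends to 0 (below the triangle threshold p ~ 1/n).


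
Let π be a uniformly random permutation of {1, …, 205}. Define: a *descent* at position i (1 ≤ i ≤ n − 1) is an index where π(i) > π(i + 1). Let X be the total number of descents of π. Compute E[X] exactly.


Write X = Σ X_I over i = 1, …, 204, with X_I the indicator of one descent.
There are 204 indicators.
For each fixed i, the pair (π(i), π(i+1)) is a uniformly random ordered pair of distinct values from {1, …, 205}; by symmetry P[π(i) > π(i+1)] = 1/2.
By linearity: E[X] = 204 · (1/2) = (205 − 1) · (1/2) = 102 ≈ 102.000.

E[X] = 102 = 102.000.


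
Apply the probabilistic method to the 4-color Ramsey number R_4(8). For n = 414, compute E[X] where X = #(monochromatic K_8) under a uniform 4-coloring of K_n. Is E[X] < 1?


E[X] = C(414, 8) · 4^{1 − 28} = 19995425223496173 · 4^{−27} = 19995425223496173/18014398509481984.
As a reduced fraction: E[X] = 19995425223496173/18014398509481984 ≈ 1.110.
Is E[X] < 1? NO.
Since E[X] ≥ 1, the first-moment bound is inconclusive at n = 414; it does NOT by itself certify R_4(8) > 414.

E[X] = 19995425223496173/18014398509481984 ≈ 1.110; E[X] ≥ 1; first-moment method inconclusive here.


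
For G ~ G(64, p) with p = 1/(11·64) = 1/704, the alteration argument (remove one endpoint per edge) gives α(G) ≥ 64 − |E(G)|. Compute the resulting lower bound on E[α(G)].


E[|E(G)|] = C(64, 2)·p = 2016 · (1/704) = 63/22.
E[α(G)] ≥ n − E[|E(G)|] = 64 − 63/22 = 1345/22.
Numerically: ≈ 61.13636.
(This is only a lower bound; the true E[α(G)] may be larger.)

E[α(G)] ≥ 1345/22 ≈ 61.13636.


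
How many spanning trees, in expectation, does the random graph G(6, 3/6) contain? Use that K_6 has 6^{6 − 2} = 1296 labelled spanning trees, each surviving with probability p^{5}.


K_6 has 6^{6 − 2} = 1296 labelled spanning trees.
For each such spanning tree H, let X_H = 1 if all 5 edges of H are present in G. Then P[X_H = 1] = p^{5} = (1/2)^{5} = 1/32.
By linearity of expectation: E[X] = Σ_H E[X_H] = 1296 · p^{5} = 1296 · 1/32 = 81/2.
Numerically: E[X] ≈ 40.5.

E[X] = 1296 · (1/2)^{5} = 81/2 ≈ 40.5.


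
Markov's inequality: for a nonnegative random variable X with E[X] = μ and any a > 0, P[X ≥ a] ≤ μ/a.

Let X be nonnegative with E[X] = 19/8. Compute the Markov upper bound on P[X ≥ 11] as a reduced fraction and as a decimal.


μ = E[X] = 19/8, a = 11.
Markov: P[X ≥ 11] ≤ μ/a = (19/8)/11 = 19/88.
Numerically: ≈ 0.2159.
(Since a = 11 > μ = 2.3750, the bound 19/88 is < 1 and informative.)

P[X ≥ 11] ≤ 19/88 ≈ 0.2159.


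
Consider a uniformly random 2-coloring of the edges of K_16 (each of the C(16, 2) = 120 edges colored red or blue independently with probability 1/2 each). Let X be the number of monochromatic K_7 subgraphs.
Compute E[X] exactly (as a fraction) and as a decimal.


Let X = Σ_S X_S over the C(16, 7) = 11440 subsets S of size 7, where X_S = 1 if the K_7 on S is monochromatic.
For a fixed S, the K_7 on S has C(7, 2) = 21 edges. P[all 21 edges red] = (1/2)^21, and likewise for blue, so P[monochromatic] = 2·(1/2)^21 = 2^{1 − 21} = 1/1048576.
By linearity of expectation: E[X] = C(16, 7) · 2^{1 − 21} = 11440 · 1/1048576 = 715/65536.
Numerically: E[X] ≈ 0.01091.

E[X] = C(16,7)·2^(1−C(7,2)) = 715/65536 ≈ 0.01091.


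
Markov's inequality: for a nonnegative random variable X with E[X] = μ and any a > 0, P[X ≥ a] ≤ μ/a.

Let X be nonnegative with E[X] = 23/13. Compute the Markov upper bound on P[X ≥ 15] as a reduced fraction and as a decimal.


μ = E[X] = 23/13, a = 15.
Markov: P[X ≥ 15] ≤ μ/a = (23/13)/15 = 23/195.
Numerically: ≈ 0.11795.
(Since a = 15 > μ = 1.76923, the bound 23/195 is < 1 and informative.)

P[X ≥ 15] ≤ 23/195 ≈ 0.11795.


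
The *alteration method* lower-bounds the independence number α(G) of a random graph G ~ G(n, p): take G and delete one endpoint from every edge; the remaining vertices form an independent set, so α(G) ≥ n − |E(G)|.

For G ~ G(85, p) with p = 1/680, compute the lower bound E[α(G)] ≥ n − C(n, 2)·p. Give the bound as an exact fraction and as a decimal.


E[|E(G)|] = C(85, 2)·p = 3570 · (1/680) = 21/4.
E[α(G)] ≥ n − E[|E(G)|] = 85 − 21/4 = 319/4.
Numerically: ≈ 79.7500.
(This is only a lower bound; the true E[α(G)] may be larger.)

E[α(G)] ≥ 319/4 ≈ 79.7500.


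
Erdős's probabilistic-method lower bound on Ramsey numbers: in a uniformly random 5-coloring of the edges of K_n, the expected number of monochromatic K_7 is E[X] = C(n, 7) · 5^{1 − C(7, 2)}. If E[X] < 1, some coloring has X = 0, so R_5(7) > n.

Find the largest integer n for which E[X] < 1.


We need C(n, 7) · 5^{1 − 21} < 1, i.e. C(n, 7) < 5^{21 − 1} = 95367431640625.
Check values of n near the boundary:
  n = 335: C(335, 7) = 88202498238195; 88202498238195 < 95367431640625? YES
  n = 336: C(336, 7) = 90079147136880; 90079147136880 < 95367431640625? YES
  n = 337: C(337, 7) = 91989916924632; 91989916924632 < 95367431640625? YES
  n = 338: C(338, 7) = 93935323022736; 93935323022736 < 95367431640625? YES
  n = 339: C(339, 7) = 95915887062372; 95915887062372 < 95367431640625? NO
  n = 340: C(340, 7) = 97932136940560; 97932136940560 < 95367431640625? NO
  n = 341: C(341, 7) = 99984606876440; 99984606876440 < 95367431640625? NO
The largest n with C(n, 7) < 95367431640625 is n = 338 (where E[X] = 93935323022736/95367431640625 ≈ 0.984983). Hence R_5(7) > 338, i.e. R_5(7) ≥ 339.

Largest n = 338; hence R_5(7) > 338.


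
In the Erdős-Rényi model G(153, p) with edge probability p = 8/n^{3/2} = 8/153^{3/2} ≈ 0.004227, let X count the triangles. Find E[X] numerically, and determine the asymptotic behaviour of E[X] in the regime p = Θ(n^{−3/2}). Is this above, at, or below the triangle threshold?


Number of potential triangles: C(153, 3) = 585276.
Each occurs with probability p³ ≈ (0.004227)³ ≈ 7.553679e-08.
By linearity: E[X] = C(153, 3)·p³ ≈ 585276 · 7.553679e-08 ≈ 0.0442.
Since α = 3/2 > 1, p = c/n^{3/2} = o(1/n) is below the triangle threshold p ~ 1/n. Asymptotically E[X] ~ (c³/6)·n^{3(1−α)} = (8³/6)·n^{-1.5} → 0, so by Markov's inequality G has no triangles w.h.p.

E[X] ≈ 0.0442; in regime p = Θ(1/n^{3/2}) E[X] tends to 0 (below the triangle threshold p ~ 1/n).


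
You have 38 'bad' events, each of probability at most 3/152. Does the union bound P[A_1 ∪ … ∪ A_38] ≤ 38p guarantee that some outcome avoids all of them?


Union bound: P[∪_{i=1}^{38} A_i] ≤ Σ_i P[A_i] ≤ 38·p = 38·(3/152) = 3/4.
Numerically: 3/4 ≈ 0.7500000.
Is 3/4 < 1? YES.
Since P[∪ A_i] ≤ 3/4 < 1, the complement has P[∩ A_i^c] ≥ 1 − 3/4 = 1/4 > 0, so some outcome avoids every A_i.

38·p = 3/4 ≈ 0.7500000; existence CERTIFIED by the union bound.


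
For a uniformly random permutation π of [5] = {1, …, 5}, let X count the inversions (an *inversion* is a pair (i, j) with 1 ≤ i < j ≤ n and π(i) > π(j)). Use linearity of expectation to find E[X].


Write X = Σ X_I over the C(5, 2) = 10 pairs i < j, with X_I the indicator of one inversion.
There are 10 indicators.
For each fixed pair i < j, the values π(i) and π(j) are two distinct elements of {1, …, 5} in uniformly random order; by symmetry P[π(i) > π(j)] = 1/2.
By linearity: E[X] = 10 · (1/2) = C(5, 2) · (1/2) = 10/2 = 5 ≈ 5.0000.

E[X] = 5 = 5.0000.
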